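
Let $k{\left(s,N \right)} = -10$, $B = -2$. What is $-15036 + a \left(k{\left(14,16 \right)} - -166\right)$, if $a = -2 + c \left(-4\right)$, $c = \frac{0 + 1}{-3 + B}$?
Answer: $- \frac{76116}{5} \approx -15223.0$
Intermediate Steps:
$c = - \frac{1}{5}$ ($c = \frac{0 + 1}{-3 - 2} = 1 \frac{1}{-5} = 1 \left(- \frac{1}{5}\right) = - \frac{1}{5} \approx -0.2$)
$a = - \frac{6}{5}$ ($a = -2 - - \frac{4}{5} = -2 + \frac{4}{5} = - \frac{6}{5} \approx -1.2$)
$-15036 + a \left(k{\left(14,16 \right)} - -166\right) = -15036 - \frac{6 \left(-10 - -166\right)}{5} = -15036 - \frac{6 \left(-10 + 166\right)}{5} = -15036 - \frac{936}{5} = - \frac{76116}{5}$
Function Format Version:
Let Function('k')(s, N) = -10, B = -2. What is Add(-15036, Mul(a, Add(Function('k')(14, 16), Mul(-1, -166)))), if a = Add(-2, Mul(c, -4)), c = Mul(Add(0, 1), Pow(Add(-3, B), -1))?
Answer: Rational(-76116, 5) ≈ -15223.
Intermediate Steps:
c = Rational(-1, 5) (c = Mul(Add(0, 1), Pow(Add(-3, -2), -1)) = Mul(1, Pow(-5, -1)) = Mul(1, Rational(-1, 5)) = Rational(-1, 5) ≈ -0.20000)
a = Rational(-6, 5) (a = Add(-2, Mul(Rational(-1, 5), -4)) = Add(-2, Rational(4, 5)) = Rational(-6, 5) ≈ -1.2000)
Add(-15036, Mul(a, Add(Function('k')(14, 16), Mul(-1, -166)))) = Add(-15036, Mul(Rational(-6, 5), Add(-10, Mul(-1, -166)))) = Add(-15036, Mul(Rational(-6, 5), Add(-10, 166))) = Add(-15036, Mul(Rational(-6, 5), 156)) = Add(-15036, Rational(-936, 5)) = Rational(-76116, 5)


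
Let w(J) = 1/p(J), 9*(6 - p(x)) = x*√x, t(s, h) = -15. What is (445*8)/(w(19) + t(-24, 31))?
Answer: -35381060/150279 + 33820*√19/50093 ≈ -232.49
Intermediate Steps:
p(x) = 6 - x^(3/2)/9 (p(x) = 6 - x*√x/9 = 6 - x^(3/2)/9)
w(J) = 1/(6 - J^(3/2)/9)
(445*8)/(w(19) + t(-24, 31)) = (445*8)/(-9/(-54 + 19^(3/2)) - 15) = 3560/(-9/(-54 + 19*√19) - 15) = 3560/(-15 - 9/(-54 + 19*√19))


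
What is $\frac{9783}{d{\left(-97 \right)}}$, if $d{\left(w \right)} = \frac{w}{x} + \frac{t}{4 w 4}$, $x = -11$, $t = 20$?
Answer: $\frac{13917948}{12527} \approx 1111.0$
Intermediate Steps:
$d{\left(w \right)} = - \frac{w}{11} + \frac{5}{4 w}$ ($d{\left(w \right)} = \frac{w}{-11} + \frac{20}{4 w 4} = w \left(- \frac{1}{11}\right) + \frac{20}{16 w} = - \frac{w}{11} + 20 \frac{1}{16 w} = - \frac{w}{11} + \frac{5}{4 w}$)
$\frac{9783}{d{\left(-97 \right)}} = \frac{9783}{\left(- \frac{1}{11}\right) \left(-97\right) + \frac{5}{4 \left(-97\right)}} = \frac{9783}{\frac{97}{11} + \frac{5}{4} \left(- \frac{1}{97}\right)} = \frac{9783}{\frac{97}{11} - \frac{5}{388}} = \frac{9783}{\frac{37581}{4268}} = 9783 \cdot \frac{4268}{37581} = \frac{13917948}{12527}$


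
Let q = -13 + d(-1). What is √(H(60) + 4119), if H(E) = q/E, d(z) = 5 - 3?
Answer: √3706935/30 ≈ 64.178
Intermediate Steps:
d(z) = 2
q = -11 (q = -13 + 2 = -11)
H(E) = -11/E
√(H(60) + 4119) = √(-11/60 + 4119) = √(247129/60) = √3706935/30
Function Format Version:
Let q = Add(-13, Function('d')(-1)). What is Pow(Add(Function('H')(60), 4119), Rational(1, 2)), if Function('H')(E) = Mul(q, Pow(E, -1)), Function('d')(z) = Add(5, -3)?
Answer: Mul(Rational(1, 30), Pow(3706935, Rational(1, 2))) ≈ 64.178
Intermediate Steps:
Function('d')(z) = 2
q = -11 (q = Add(-13, 2) = -11)
Function('H')(E) = Mul(-11, Pow(E, -1))
Pow(Add(Function('H')(60), 4119), Rational(1, 2)) = Pow(Add(Mul(-11, Pow(60, -1)), 4119), Rational(1, 2)) = Pow(Add(Mul(-11, Rational(1, 60)), 4119), Rational(1, 2)) = Pow(Add(Rational(-11, 60), 4119), Rational(1, 2)) = Pow(Rational(247129, 60), Rational(1, 2)) = Mul(Rational(1, 30), Pow(3706935, Rational(1, 2)))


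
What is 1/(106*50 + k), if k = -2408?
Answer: 1/2892 ≈ 0.00034578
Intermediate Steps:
1/(106*50 + k) = 1/(106*50 - 2408) = 1/(5300 - 2408) = 1/2892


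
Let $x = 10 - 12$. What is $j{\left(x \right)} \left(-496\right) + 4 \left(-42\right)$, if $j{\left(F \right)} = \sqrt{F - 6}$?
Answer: $-168 - 992 i \sqrt{2} \approx -168.0 - 1402.9 i$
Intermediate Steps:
$x = -2$ ($x = 10 - 12 = -2$)
$j{\left(F \right)} = \sqrt{-6 + F}$
$j{\left(x \right)} \left(-496\right) + 4 \left(-42\right) = \sqrt{-6 - 2} \left(-496\right) + 4 \left(-42\right) = \sqrt{-8} \left(-496\right) - 168 = 2 i \sqrt{2} \left(-496\right) - 168 = - 992 i \sqrt{2} - 168 = -168 - 992 i \sqrt{2}$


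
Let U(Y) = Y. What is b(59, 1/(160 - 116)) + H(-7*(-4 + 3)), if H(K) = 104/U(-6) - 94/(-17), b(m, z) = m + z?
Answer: 105959/2244 ≈ 47.219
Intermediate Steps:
H(K) = -602/51 (H(K) = 104/(-6) - 94/(-17) = 104*(-1/6) - 94*(-1/17) = -52/3 + 94/17 = -602/51)
b(59, 1/(160 - 116)) + H(-7*(-4 + 3)) = (59 + 1/(160 - 116)) - 602/51 = (59 + 1/44) - 602/51 = 2597/44 - 602/51 = 105959/2244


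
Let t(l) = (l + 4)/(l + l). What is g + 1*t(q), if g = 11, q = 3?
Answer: 73/6 ≈ 12.167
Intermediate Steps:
t(l) = (4 + l)/(2*l) (t(l) = (4 + l)/((2*l)) = (4 + l)*(1/(2*l)) = (4 + l)/(2*l))
g + 1*t(q) = 11 + 1*((½)*(4 + 3)/3) = 11 + 1*((½)*(⅓)*7) = 11 + 1*(7/6) = 11 + 7/6 = 73/6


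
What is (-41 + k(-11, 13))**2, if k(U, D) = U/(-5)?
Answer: 37636/25 ≈ 1505.4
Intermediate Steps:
k(U, D) = -U/5 (k(U, D) = U*(-1/5) = -U/5)
(-41 + k(-11, 13))**2 = (-41 - 1/5*(-11))**2 = (-41 + 11/5)**2 = (-194/5)**2 = 37636/25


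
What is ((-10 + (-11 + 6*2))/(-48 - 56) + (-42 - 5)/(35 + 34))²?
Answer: 18207289/51494976 ≈ 0.35357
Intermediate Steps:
((-10 + (-11 + 6*2))/(-48 - 56) + (-42 - 5)/(35 + 34))² = ((-10 + (-11 + 12))/(-104) - 47/69)² = ((-10 + 1)*(-1/104) - 47*1/69)² = (-9*(-1/104) - 47/69)² = (9/104 - 47/69)² = (-4267/7176)² = 18207289/51494976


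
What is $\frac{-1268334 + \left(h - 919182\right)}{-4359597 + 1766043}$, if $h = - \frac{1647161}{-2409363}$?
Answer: $\frac{5270518465147}{6248813046102} \approx 0.84344$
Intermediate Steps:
$h = \frac{1647161}{2409363}$ ($h = \left(-1647161\right) \left(- \frac{1}{2409363}\right) = \frac{1647161}{2409363} \approx 0.68365$)
$\frac{-1268334 + \left(h - 919182\right)}{-4359597 + 1766043} = \frac{-1268334 + \left(\frac{1647161}{2409363} - 919182\right)}{-4359597 + 1766043} = \frac{-1268334 - \frac{2214641453905}{2409363}}{-2593554} = \left(- \frac{5270518465147}{2409363}\right) \left(- \frac{1}{2593554}\right) = \frac{5270518465147}{6248813046102}$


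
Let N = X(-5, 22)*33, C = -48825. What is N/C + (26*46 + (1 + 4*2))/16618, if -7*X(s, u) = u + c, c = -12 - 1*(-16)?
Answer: 20290339/270457950 ≈ 0.075022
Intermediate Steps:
c = 4 (c = -12 + 16 = 4)
X(s, u) = -4/7 - u/7 (X(s, u) = -(u + 4)/7 = -(4 + u)/7 = -4/7 - u/7)
N = -858/7 (N = (-4/7 - ⅐*22)*33 = (-4/7 - 22/7)*33 = -26/7*33 = -858/7 ≈ -122.57)
N/C + (26*46 + (1 + 4*2))/16618 = -858/7/(-48825) + (26*46 + (1 + 4*2))/16618 = -858/7*(-1/48825) + (1196 + (1 + 8))*(1/16618) = 286/113925 + (1196 + 9)*(1/16618) = 286/113925 + 1205*(1/16618) = 286/113925 + 1205/16618 = 20290339/270457950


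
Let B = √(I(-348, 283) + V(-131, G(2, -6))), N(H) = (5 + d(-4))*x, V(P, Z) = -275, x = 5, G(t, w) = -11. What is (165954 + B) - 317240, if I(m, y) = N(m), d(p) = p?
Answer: -151286 + 3*I*√30 ≈ -1.5129e+5 + 16.432*I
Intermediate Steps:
N(H) = 5 (N(H) = (5 - 4)*5 = 1*5 = 5)
I(m, y) = 5
B = 3*I*√30 (B = √(5 - 275) = √(-270) = 3*I*√30 ≈ 16.432*I)
(165954 + B) - 317240 = (165954 + 3*I*√30) - 317240 = -151286 + 3*I*√30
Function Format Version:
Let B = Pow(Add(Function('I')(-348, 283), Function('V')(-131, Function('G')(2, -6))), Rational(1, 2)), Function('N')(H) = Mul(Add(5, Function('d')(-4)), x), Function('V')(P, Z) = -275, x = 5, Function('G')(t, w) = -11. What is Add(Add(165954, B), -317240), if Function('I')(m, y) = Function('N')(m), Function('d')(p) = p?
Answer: Add(-151286, Mul(3, I, Pow(30, Rational(1, 2)))) ≈ Add(-1.5129e+5, Mul(16.432, I))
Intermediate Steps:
Function('N')(H) = 5 (Function('N')(H) = Mul(Add(5, -4), 5) = Mul(1, 5) = 5)
Function('I')(m, y) = 5
B = Mul(3, I, Pow(30, Rational(1, 2))) (B = Pow(Add(5, -275), Rational(1, 2)) = Pow(-270, Rational(1, 2)) = Mul(3, I, Pow(30, Rational(1, 2))) ≈ Mul(16.432, I))
Add(Add(165954, B), -317240) = Add(Add(165954, Mul(3, I, Pow(30, Rational(1, 2)))), -317240) = Add(-151286, Mul(3, I, Pow(30, Rational(1, 2))))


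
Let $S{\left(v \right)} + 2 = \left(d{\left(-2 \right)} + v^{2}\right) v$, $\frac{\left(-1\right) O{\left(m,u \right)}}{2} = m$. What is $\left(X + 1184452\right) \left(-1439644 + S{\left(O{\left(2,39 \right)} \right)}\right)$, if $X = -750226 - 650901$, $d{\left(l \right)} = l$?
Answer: $311947430850$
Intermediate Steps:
$O{\left(m,u \right)} = - 2 m$
$X = -1401127$
$S{\left(v \right)} = -2 + v \left(-2 + v^{2}\right)$ ($S{\left(v \right)} = -2 + \left(-2 + v^{2}\right) v = -2 + v \left(-2 + v^{2}\right)$)
$\left(X + 1184452\right) \left(-1439644 + S{\left(O{\left(2,39 \right)} \right)}\right) = \left(-1401127 + 1184452\right) \left(-1439644 - \left(2 + 64 + 2 \left(-2\right) 2\right)\right) = - 216675 \left(-1439644 - \left(-6 + 64\right)\right) = - 216675 \left(-1439644 - 58\right) = \left(-216675\right) \left(-1439702\right) = 311947430850$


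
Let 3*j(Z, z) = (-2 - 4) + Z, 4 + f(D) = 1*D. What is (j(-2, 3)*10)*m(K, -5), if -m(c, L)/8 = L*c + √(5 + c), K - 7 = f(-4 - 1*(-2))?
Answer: -3200/3 + 640*√6/3 ≈ -544.11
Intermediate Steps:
f(D) = -4 + D (f(D) = -4 + 1*D = -4 + D)
K = 1 (K = 7 + (-4 + (-4 - 1*(-2))) = 7 + (-4 + (-4 + 2)) = 7 + (-4 - 2) = 7 - 6 = 1)
j(Z, z) = -2 + Z/3 (j(Z, z) = ((-2 - 4) + Z)/3 = (-6 + Z)/3 = -2 + Z/3)
m(c, L) = -8*√(5 + c) - 8*L*c (m(c, L) = -8*(L*c + √(5 + c)) = -8*(√(5 + c) + L*c) = -8*√(5 + c) - 8*L*c)
(j(-2, 3)*10)*m(K, -5) = ((-2 + (⅓)*(-2))*10)*(-8*√(5 + 1) - 8*(-5)*1) = ((-2 - ⅔)*10)*(-8*√6 + 40) = (-8/3*10)*(40 - 8*√6) = -80*(40 - 8*√6)/3 = -3200/3 + 640*√6/3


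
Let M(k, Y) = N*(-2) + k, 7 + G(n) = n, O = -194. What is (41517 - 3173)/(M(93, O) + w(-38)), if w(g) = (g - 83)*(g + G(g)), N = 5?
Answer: 19172/5063 ≈ 3.7867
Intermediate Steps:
G(n) = -7 + n
M(k, Y) = -10 + k (M(k, Y) = 5*(-2) + k = -10 + k)
w(g) = (-83 + g)*(-7 + 2*g) (w(g) = (g - 83)*(g + (-7 + g)) = (-83 + g)*(-7 + 2*g))
(41517 - 3173)/(M(93, O) + w(-38)) = (41517 - 3173)/((-10 + 93) + (581 - 173*(-38) + 2*(-38)**2)) = 38344/(83 + (581 + 6574 + 2*1444)) = 38344/(83 + (581 + 6574 + 2888)) = 38344/(83 + 10043) = 38344/10126 = 38344*(1/10126) = 19172/5063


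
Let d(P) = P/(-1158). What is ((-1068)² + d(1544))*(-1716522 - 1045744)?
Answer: -9452109632888/3 ≈ -3.1507e+12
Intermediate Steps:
d(P) = -P/1158 (d(P) = P*(-1/1158) = -P/1158)
((-1068)² + d(1544))*(-1716522 - 1045744) = ((-1068)² - 1/1158*1544)*(-1716522 - 1045744) = (1140624 - 4/3)*(-2762266) = (3421868/3)*(-2762266) = -9452109632888/3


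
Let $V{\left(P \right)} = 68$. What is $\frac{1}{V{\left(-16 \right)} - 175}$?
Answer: $- \frac{1}{107} \approx -0.0093458$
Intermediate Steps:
$\frac{1}{V{\left(-16 \right)} - 175} = \frac{1}{68 - 175} = \frac{1}{-107} = - \frac{1}{107}$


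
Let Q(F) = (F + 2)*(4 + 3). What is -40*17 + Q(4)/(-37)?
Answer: -25202/37 ≈ -681.13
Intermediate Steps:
Q(F) = 14 + 7*F (Q(F) = (2 + F)*7 = 14 + 7*F)
-40*17 + Q(4)/(-37) = -40*17 + (14 + 7*4)/(-37) = -680 + (14 + 28)*(-1/37) = -680 + 42*(-1/37) = -680 - 42/37 = -25202/37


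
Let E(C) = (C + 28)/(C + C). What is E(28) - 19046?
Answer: -19045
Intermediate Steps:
E(C) = (28 + C)/(2*C) (E(C) = (28 + C)/((2*C)) = (28 + C)*(1/(2*C)) = (28 + C)/(2*C))
E(28) - 19046 = (1/2)*(28 + 28)/28 - 19046 = (1/2)*(1/28)*56 - 19046 = 1 - 19046 = -19045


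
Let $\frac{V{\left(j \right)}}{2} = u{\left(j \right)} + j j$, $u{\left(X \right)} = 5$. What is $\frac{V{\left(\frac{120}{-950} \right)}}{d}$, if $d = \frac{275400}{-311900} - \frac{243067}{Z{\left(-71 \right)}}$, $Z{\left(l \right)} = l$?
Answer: $\frac{2864221366}{977188887425} \approx 0.0029311$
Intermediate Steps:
$d = \frac{757930439}{221449}$ ($d = \frac{275400}{-311900} - \frac{243067}{-71} = 275400 \left(- \frac{1}{311900}\right) - - \frac{243067}{71} = - \frac{2754}{3119} + \frac{243067}{71} = \frac{757930439}{221449} \approx 3422.6$)
$V{\left(j \right)} = 10 + 2 j^{2}$ ($V{\left(j \right)} = 2 \left(5 + j j\right) = 2 \left(5 + j^{2}\right) = 10 + 2 j^{2}$)
$\frac{V{\left(\frac{120}{-950} \right)}}{d} = \frac{10 + 2 \left(\frac{120}{-950}\right)^{2}}{\frac{757930439}{221449}} = \left(10 + 2 \left(120 \left(- \frac{1}{950}\right)\right)^{2}\right) \frac{221449}{757930439} = \left(10 + 2 \left(- \frac{12}{95}\right)^{2}\right) \frac{221449}{757930439} = \left(10 + 2 \cdot \frac{144}{9025}\right) \frac{221449}{757930439} = \left(10 + \frac{288}{9025}\right) \frac{221449}{757930439} = \frac{90538}{9025} \cdot \frac{221449}{757930439} = \frac{2864221366}{977188887425}$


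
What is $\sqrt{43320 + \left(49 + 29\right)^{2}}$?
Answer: $2 \sqrt{12351} \approx 222.27$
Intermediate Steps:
$\sqrt{43320 + \left(49 + 29\right)^{2}} = \sqrt{43320 + 78^{2}} = \sqrt{43320 + 6084} = \sqrt{49404} = 2 \sqrt{12351}$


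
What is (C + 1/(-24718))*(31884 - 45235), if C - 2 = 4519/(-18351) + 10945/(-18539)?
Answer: -130609773740738617/8409290733702 ≈ -15532.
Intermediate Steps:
C = 395788942/340209189 (C = 2 + (4519/(-18351) + 10945/(-18539)) = 2 + (4519*(-1/18351) + 10945*(-1/18539)) = 2 + (-4519/18351 - 10945/18539) = 2 - 284629436/340209189 = 395788942/340209189 ≈ 1.1634)
(C + 1/(-24718))*(31884 - 45235) = (395788942/340209189 + 1/(-24718))*(31884 - 45235) = (395788942/340209189 - 1/24718)*(-13351) = (9782770859167/8409290733702)*(-13351) = -130609773740738617/8409290733702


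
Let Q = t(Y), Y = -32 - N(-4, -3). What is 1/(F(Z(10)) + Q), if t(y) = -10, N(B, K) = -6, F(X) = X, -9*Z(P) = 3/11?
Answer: -33/331 ≈ -0.099698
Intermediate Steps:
Z(P) = -1/33 (Z(P) = -1/(3*11) = -⅑*3/11 = -1/33)
Y = -26 (Y = -32 - 1*(-6) = -32 + 6 = -26)
Q = -10
1/(F(Z(10)) + Q) = 1/(-1/33 - 10) = 1/(-331/33) = -33/331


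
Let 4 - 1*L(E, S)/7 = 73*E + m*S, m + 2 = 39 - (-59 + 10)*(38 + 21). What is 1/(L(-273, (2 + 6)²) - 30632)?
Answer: -1/1202845 ≈ -8.3136e-7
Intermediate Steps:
m = 2928 (m = -2 + (39 - (-59 + 10)*(38 + 21)) = -2 + (39 - (-49)*59) = -2 + (39 - 1*(-2891)) = -2 + (39 + 2891) = -2 + 2930 = 2928)
L(E, S) = 28 - 20496*S - 511*E (L(E, S) = 28 - 7*(73*E + 2928*S) = 28 + (-20496*S - 511*E) = 28 - 20496*S - 511*E)
1/(L(-273, (2 + 6)²) - 30632) = 1/((28 - 20496*(2 + 6)² - 511*(-273)) - 30632) = 1/((28 - 20496*8² + 139503) - 30632) = 1/((28 - 20496*64 + 139503) - 30632) = 1/((28 - 1311744 + 139503) - 30632) = 1/(-1172213 - 30632) = 1/(-1202845) = -1/1202845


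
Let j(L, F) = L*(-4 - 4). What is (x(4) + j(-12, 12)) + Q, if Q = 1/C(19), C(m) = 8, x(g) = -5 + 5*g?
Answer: 889/8 ≈ 111.13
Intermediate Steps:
j(L, F) = -8*L (j(L, F) = L*(-8) = -8*L)
Q = ⅛ (Q = 1/8 = ⅛ ≈ 0.12500)
(x(4) + j(-12, 12)) + Q = ((-5 + 5*4) - 8*(-12)) + ⅛ = ((-5 + 20) + 96) + ⅛ = (15 + 96) + ⅛ = 111 + ⅛ = 889/8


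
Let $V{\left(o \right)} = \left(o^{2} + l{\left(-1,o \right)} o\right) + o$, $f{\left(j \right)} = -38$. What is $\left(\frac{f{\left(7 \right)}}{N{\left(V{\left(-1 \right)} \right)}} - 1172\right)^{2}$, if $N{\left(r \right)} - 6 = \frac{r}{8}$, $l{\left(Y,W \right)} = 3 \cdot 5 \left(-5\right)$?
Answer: $\frac{20868691600}{15129} \approx 1.3794 \cdot 10^{6}$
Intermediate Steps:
$l{\left(Y,W \right)} = -75$ ($l{\left(Y,W \right)} = 15 \left(-5\right) = -75$)
$V{\left(o \right)} = o^{2} - 74 o$ ($V{\left(o \right)} = \left(o^{2} - 75 o\right) + o = o^{2} - 74 o$)
$N{\left(r \right)} = 6 + \frac{r}{8}$
$\left(\frac{f{\left(7 \right)}}{N{\left(V{\left(-1 \right)} \right)}} - 1172\right)^{2} = \left(- \frac{38}{6 + \frac{\left(-1\right) \left(-74 - 1\right)}{8}} - 1172\right)^{2} = \left(- \frac{38}{6 + \frac{\left(-1\right) \left(-75\right)}{8}} - 1172\right)^{2} = \left(- \frac{38}{6 + \frac{1}{8} \cdot 75} - 1172\right)^{2} = \left(- \frac{38}{6 + \frac{75}{8}} - 1172\right)^{2} = \left(- \frac{38}{\frac{123}{8}} - 1172\right)^{2} = \left(\left(-38\right) \frac{8}{123} - 1172\right)^{2} = \left(- \frac{304}{123} - 1172\right)^{2} = \left(- \frac{144460}{123}\right)^{2} = \frac{20868691600}{15129}$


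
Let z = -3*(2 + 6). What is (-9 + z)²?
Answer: 1089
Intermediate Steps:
z = -24 (z = -3*8 = -24)
(-9 + z)² = (-9 - 24)² = (-33)² = 1089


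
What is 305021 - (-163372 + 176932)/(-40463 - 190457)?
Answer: 1760886572/5773 ≈ 3.0502e+5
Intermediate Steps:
305021 - (-163372 + 176932)/(-40463 - 190457) = 305021 - 13560/(-230920) = 305021 - 13560*(-1)/230920 = 305021 - 1*(-339/5773) = 305021 + 339/5773 = 1760886572/5773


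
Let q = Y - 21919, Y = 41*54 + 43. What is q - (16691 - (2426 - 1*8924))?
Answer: -42851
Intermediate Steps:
Y = 2257 (Y = 2214 + 43 = 2257)
q = -19662 (q = 2257 - 21919 = -19662)
q - (16691 - (2426 - 1*8924)) = -19662 - (16691 - (2426 - 1*8924)) = -19662 - (16691 - (2426 - 8924)) = -19662 - (16691 - 1*(-6498)) = -19662 - (16691 + 6498) = -19662 - 1*23189 = -19662 - 23189 = -42851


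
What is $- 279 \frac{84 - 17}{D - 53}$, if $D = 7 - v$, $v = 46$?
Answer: $\frac{18693}{92} \approx 203.18$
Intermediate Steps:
$D = -39$ ($D = 7 - 46 = -39$)
$- 279 \frac{84 - 17}{D - 53} = - 279 \frac{84 - 17}{-39 - 53} = - 279 \frac{67}{-92} = - 279 \cdot 67 \left(- \frac{1}{92}\right) = \left(-279\right) \left(- \frac{67}{92}\right) = \frac{18693}{92}$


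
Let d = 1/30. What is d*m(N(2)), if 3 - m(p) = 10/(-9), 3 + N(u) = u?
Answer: 37/270 ≈ 0.13704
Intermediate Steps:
N(u) = -3 + u
m(p) = 37/9 (m(p) = 3 - 10/(-9) = 3 - 10*(-1)/9 = 3 - 1*(-10/9) = 3 + 10/9 = 37/9)
d = 1/30 ≈ 0.033333
d*m(N(2)) = (1/30)*(37/9) = 37/270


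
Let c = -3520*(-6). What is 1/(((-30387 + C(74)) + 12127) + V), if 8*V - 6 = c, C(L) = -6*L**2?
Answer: -4/193901 ≈ -2.0629e-5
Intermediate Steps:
c = 21120 (c = -352*(-60) = 21120)
V = 10563/4 (V = 3/4 + (1/8)*21120 = 3/4 + 2640 = 10563/4 ≈ 2640.8)
1/(((-30387 + C(74)) + 12127) + V) = 1/(((-30387 - 6*74**2) + 12127) + 10563/4) = 1/(((-30387 - 6*5476) + 12127) + 10563/4) = 1/(((-30387 - 32856) + 12127) + 10563/4) = 1/((-63243 + 12127) + 10563/4) = 1/(-51116 + 10563/4) = 1/(-193901/4) = -4/193901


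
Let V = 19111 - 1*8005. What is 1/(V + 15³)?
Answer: 1/14481 ≈ 6.9056e-5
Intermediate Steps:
V = 11106 (V = 19111 - 8005 = 11106)
1/(V + 15³) = 1/(11106 + 15³) = 1/(11106 + 3375) = 1/14481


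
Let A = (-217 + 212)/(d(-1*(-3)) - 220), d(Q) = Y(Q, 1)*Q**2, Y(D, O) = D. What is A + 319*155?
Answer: 9542890/193 ≈ 49445.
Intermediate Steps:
d(Q) = Q**3 (d(Q) = Q*Q**2 = Q**3)
A = 5/193 (A = (-217 + 212)/((-1*(-3))**3 - 220) = -5/(3**3 - 220) = -5/(27 - 220) = -5/(-193) = -5*(-1/193) = 5/193 ≈ 0.025907)
A + 319*155 = 5/193 + 319*155 = 5/193 + 49445 = 9542890/193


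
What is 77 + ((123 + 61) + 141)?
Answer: 402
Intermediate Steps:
77 + ((123 + 61) + 141) = 77 + (184 + 141) = 77 + 325 = 402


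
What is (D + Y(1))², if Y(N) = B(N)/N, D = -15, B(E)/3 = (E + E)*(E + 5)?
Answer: 441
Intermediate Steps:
B(E) = 6*E*(5 + E) (B(E) = 3*((E + E)*(E + 5)) = 3*((2*E)*(5 + E)) = 3*(2*E*(5 + E)) = 6*E*(5 + E))
Y(N) = 30 + 6*N (Y(N) = (6*N*(5 + N))/N = 30 + 6*N)
(D + Y(1))² = (-15 + (30 + 6*1))² = (-15 + (30 + 6))² = (-15 + 36)² = 21² = 441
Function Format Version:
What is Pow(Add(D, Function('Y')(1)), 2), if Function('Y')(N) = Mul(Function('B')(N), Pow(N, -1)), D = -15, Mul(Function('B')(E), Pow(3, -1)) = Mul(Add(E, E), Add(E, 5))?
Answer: 441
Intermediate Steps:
Function('B')(E) = Mul(6, E, Add(5, E)) (Function('B')(E) = Mul(3, Mul(Add(E, E), Add(E, 5))) = Mul(3, Mul(Mul(2, E), Add(5, E))) = Mul(3, Mul(2, E, Add(5, E))) = Mul(6, E, Add(5, E)))
Function('Y')(N) = Add(30, Mul(6, N)) (Function('Y')(N) = Mul(Mul(6, N, Add(5, N)), Pow(N, -1)) = Add(30, Mul(6, N)))
Pow(Add(D, Function('Y')(1)), 2) = Pow(Add(-15, Add(30, Mul(6, 1))), 2) = Pow(Add(-15, Add(30, 6)), 2) = Pow(Add(-15, 36), 2) = Pow(21, 2) = 441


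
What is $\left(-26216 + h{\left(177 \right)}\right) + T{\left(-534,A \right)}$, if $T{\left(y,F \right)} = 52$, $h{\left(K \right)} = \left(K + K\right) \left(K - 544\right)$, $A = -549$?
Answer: $-156082$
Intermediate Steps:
$h{\left(K \right)} = 2 K \left(-544 + K\right)$
$\left(-26216 + h{\left(177 \right)}\right) + T{\left(-534,A \right)} = \left(-26216 + 2 \cdot 177 \left(-544 + 177\right)\right) + 52 = \left(-26216 + 2 \cdot 177 \left(-367\right)\right) + 52 = \left(-26216 - 129918\right) + 52 = -156134 + 52 = -156082$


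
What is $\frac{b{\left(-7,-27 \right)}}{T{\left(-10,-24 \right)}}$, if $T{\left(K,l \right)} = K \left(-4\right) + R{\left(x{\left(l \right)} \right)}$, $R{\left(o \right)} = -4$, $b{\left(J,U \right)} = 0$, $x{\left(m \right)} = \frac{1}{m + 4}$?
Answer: $0$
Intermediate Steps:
$x{\left(m \right)} = \frac{1}{4 + m}$
$T{\left(K,l \right)} = -4 - 4 K$ ($T{\left(K,l \right)} = K \left(-4\right) - 4 = - 4 K - 4 = -4 - 4 K$)
$\frac{b{\left(-7,-27 \right)}}{T{\left(-10,-24 \right)}} = \frac{0}{-4 - -40} = \frac{0}{-4 + 40} = \frac{0}{36} = 0 \cdot \frac{1}{36} = 0$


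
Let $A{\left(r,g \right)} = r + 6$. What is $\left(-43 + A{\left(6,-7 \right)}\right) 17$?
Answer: $-527$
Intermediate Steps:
$A{\left(r,g \right)} = 6 + r$
$\left(-43 + A{\left(6,-7 \right)}\right) 17 = \left(-43 + \left(6 + 6\right)\right) 17 = \left(-43 + 12\right) 17 = \left(-31\right) 17 = -527$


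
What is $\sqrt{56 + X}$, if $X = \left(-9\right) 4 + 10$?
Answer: $\sqrt{30} \approx 5.4772$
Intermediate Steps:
$X = -26$ ($X = -36 + 10 = -26$)
$\sqrt{56 + X} = \sqrt{56 - 26} = \sqrt{30}$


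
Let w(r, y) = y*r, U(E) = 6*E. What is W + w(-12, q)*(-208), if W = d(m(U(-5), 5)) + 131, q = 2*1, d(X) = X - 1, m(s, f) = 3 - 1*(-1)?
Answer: 5126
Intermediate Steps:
m(s, f) = 4 (m(s, f) = 3 + 1 = 4)
d(X) = -1 + X
q = 2
w(r, y) = r*y
W = 134 (W = (-1 + 4) + 131 = 3 + 131 = 134)
W + w(-12, q)*(-208) = 134 - 12*2*(-208) = 134 - 24*(-208) = 134 + 4992 = 5126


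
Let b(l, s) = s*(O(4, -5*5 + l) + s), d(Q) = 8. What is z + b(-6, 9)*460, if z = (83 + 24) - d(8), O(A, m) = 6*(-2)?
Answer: -12321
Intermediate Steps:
O(A, m) = -12
z = 99 (z = (83 + 24) - 1*8 = 107 - 8 = 99)
b(l, s) = s*(-12 + s)
z + b(-6, 9)*460 = 99 + (9*(-12 + 9))*460 = 99 + (9*(-3))*460 = 99 - 27*460 = 99 - 12420 = -12321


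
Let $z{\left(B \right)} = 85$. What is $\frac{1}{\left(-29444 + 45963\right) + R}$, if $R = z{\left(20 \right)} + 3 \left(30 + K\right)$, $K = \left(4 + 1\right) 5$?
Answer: $\frac{1}{16769} \approx 5.9634 \cdot 10^{-5}$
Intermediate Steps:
$K = 25$ ($K = 5 \cdot 5 = 25$)
$R = 250$ ($R = 85 + 3 \left(30 + 25\right) = 85 + 3 \cdot 55 = 85 + 165 = 250$)
$\frac{1}{\left(-29444 + 45963\right) + R} = \frac{1}{\left(-29444 + 45963\right) + 250} = \frac{1}{16519 + 250} = \frac{1}{16769}$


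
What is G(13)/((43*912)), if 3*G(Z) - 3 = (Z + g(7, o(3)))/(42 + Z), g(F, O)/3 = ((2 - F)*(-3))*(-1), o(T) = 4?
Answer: 7/340560 ≈ 2.0554e-5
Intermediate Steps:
g(F, O) = 18 - 9*F (g(F, O) = 3*(((2 - F)*(-3))*(-1)) = 3*((-6 + 3*F)*(-1)) = 3*(6 - 3*F) = 18 - 9*F)
G(Z) = 1 + (-45 + Z)/(3*(42 + Z)) (G(Z) = 1 + ((Z + (18 - 9*7))/(42 + Z))/3 = 1 + ((Z + (18 - 63))/(42 + Z))/3 = 1 + ((Z - 45)/(42 + Z))/3 = 1 + ((-45 + Z)/(42 + Z))/3 = 1 + (-45 + Z)/(3*(42 + Z)))
G(13)/((43*912)) = ((81 + 4*13)/(3*(42 + 13)))/((43*912)) = ((⅓)*(81 + 52)/55)/39216 = ((⅓)*(1/55)*133)*(1/39216) = (133/165)*(1/39216) = 7/340560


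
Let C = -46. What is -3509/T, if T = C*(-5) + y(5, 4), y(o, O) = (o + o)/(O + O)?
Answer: -14036/925 ≈ -15.174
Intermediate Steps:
y(o, O) = o/O (y(o, O) = (2*o)/((2*O)) = (2*o)*(1/(2*O)) = o/O)
T = 925/4 (T = -46*(-5) + 5/4 = 230 + 5*(¼) = 230 + 5/4 = 925/4 ≈ 231.25)
-3509/T = -3509/925/4 = -3509*4/925 = -14036/925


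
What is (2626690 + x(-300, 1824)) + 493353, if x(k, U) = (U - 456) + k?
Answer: 3121111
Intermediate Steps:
x(k, U) = -456 + U + k (x(k, U) = (-456 + U) + k = -456 + U + k)
(2626690 + x(-300, 1824)) + 493353 = (2626690 + (-456 + 1824 - 300)) + 493353 = (2626690 + 1068) + 493353 = 2627758 + 493353 = 3121111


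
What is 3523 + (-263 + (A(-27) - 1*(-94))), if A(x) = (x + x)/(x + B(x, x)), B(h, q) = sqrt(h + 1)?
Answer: 2533728/755 + 54*I*sqrt(26)/755 ≈ 3355.9 + 0.3647*I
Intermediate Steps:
B(h, q) = sqrt(1 + h)
A(x) = 2*x/(x + sqrt(1 + x)) (A(x) = (x + x)/(x + sqrt(1 + x)) = (2*x)/(x + sqrt(1 + x)) = 2*x/(x + sqrt(1 + x)))
3523 + (-263 + (A(-27) - 1*(-94))) = 3523 + (-263 + (2*(-27)/(-27 + sqrt(1 - 27)) - 1*(-94))) = 3523 + (-263 + (2*(-27)/(-27 + sqrt(-26)) + 94)) = 3523 + (-263 + (2*(-27)/(-27 + I*sqrt(26)) + 94)) = 3523 + (-263 + (-54/(-27 + I*sqrt(26)) + 94)) = 3523 + (-263 + (94 - 54/(-27 + I*sqrt(26)))) = 3523 + (-169 - 54/(-27 + I*sqrt(26))) = 3354 - 54/(-27 + I*sqrt(26))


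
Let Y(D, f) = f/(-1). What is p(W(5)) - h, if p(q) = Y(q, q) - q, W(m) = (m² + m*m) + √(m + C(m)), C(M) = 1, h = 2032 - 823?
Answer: -1309 - 2*√6 ≈ -1313.9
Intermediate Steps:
h = 1209
Y(D, f) = -f (Y(D, f) = f*(-1) = -f)
W(m) = √(1 + m) + 2*m² (W(m) = (m² + m*m) + √(m + 1) = (m² + m²) + √(1 + m) = 2*m² + √(1 + m) = √(1 + m) + 2*m²)
p(q) = -2*q (p(q) = -q - q = -2*q)
p(W(5)) - h = -2*(√(1 + 5) + 2*5²) - 1*1209 = -2*(√6 + 2*25) - 1209 = -2*(√6 + 50) - 1209 = -2*(50 + √6) - 1209 = (-100 - 2*√6) - 1209 = -1309 - 2*√6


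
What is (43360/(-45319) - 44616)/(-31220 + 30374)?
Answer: 1010997932/19169937 ≈ 52.739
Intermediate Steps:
(43360/(-45319) - 44616)/(-31220 + 30374) = (43360*(-1/45319) - 44616)/(-846) = (-43360/45319 - 44616)*(-1/846) = -2021995864/45319*(-1/846) = 1010997932/19169937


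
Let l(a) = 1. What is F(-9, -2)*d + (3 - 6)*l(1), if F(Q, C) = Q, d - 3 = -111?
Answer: 969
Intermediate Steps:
d = -108 (d = 3 - 111 = -108)
F(-9, -2)*d + (3 - 6)*l(1) = -9*(-108) + (3 - 6)*1 = 972 - 3*1 = 972 - 3 = 969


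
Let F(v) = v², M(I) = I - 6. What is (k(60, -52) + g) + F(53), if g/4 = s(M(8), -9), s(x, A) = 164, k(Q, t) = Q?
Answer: 3525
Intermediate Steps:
M(I) = -6 + I
g = 656 (g = 4*164 = 656)
(k(60, -52) + g) + F(53) = (60 + 656) + 53² = 716 + 2809 = 3525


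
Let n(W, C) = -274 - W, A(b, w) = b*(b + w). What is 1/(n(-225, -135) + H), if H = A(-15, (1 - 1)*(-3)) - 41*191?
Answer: -1/7655 ≈ -0.00013063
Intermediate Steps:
H = -7606 (H = -15*(-15 + (1 - 1)*(-3)) - 41*191 = -15*(-15 + 0*(-3)) - 7831 = -15*(-15 + 0) - 7831 = -15*(-15) - 7831 = 225 - 7831 = -7606)
1/(n(-225, -135) + H) = 1/((-274 - 1*(-225)) - 7606) = 1/((-274 + 225) - 7606) = 1/(-49 - 7606) = 1/(-7655) = -1/7655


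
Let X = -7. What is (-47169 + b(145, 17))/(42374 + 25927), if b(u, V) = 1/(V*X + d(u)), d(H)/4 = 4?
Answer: -4858408/7035003 ≈ -0.69061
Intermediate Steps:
d(H) = 16 (d(H) = 4*4 = 16)
b(u, V) = 1/(16 - 7*V) (b(u, V) = 1/(V*(-7) + 16) = 1/(-7*V + 16) = 1/(16 - 7*V))
(-47169 + b(145, 17))/(42374 + 25927) = (-47169 + 1/(16 - 7*17))/(42374 + 25927) = (-47169 + 1/(16 - 119))/68301 = (-47169 + 1/(-103))*(1/68301) = (-47169 - 1/103)*(1/68301) = -4858408/103*1/68301 = -4858408/7035003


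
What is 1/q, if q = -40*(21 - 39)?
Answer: 1/720 ≈ 0.0013889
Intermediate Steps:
q = 720 (q = -40*(-18) = 720)
1/q = 1/720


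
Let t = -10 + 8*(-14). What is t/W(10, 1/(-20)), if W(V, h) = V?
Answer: -61/5 ≈ -12.200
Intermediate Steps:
t = -122 (t = -10 - 112 = -122)
t/W(10, 1/(-20)) = -122/10 = -122*⅒ = -61/5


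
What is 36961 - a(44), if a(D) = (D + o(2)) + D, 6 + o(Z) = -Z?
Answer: 36881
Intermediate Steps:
o(Z) = -6 - Z
a(D) = -8 + 2*D (a(D) = (D + (-6 - 1*2)) + D = (D + (-6 - 2)) + D = (D - 8) + D = (-8 + D) + D = -8 + 2*D)
36961 - a(44) = 36961 - (-8 + 2*44) = 36961 - (-8 + 88) = 36961 - 1*80 = 36961 - 80 = 36881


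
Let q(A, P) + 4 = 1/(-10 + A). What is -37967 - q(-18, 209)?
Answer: -1062963/28 ≈ -37963.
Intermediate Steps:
q(A, P) = -4 + 1/(-10 + A)
-37967 - q(-18, 209) = -37967 - (41 - 4*(-18))/(-10 - 18) = -37967 - (41 + 72)/(-28) = -37967 - (-1)*113/28 = -37967 - 1*(-113/28) = -37967 + 113/28 = -1062963/28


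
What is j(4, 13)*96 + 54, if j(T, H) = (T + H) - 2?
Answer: 1494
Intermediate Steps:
j(T, H) = -2 + H + T (j(T, H) = (H + T) - 2 = -2 + H + T)
j(4, 13)*96 + 54 = (-2 + 13 + 4)*96 + 54 = 15*96 + 54 = 1440 + 54 = 1494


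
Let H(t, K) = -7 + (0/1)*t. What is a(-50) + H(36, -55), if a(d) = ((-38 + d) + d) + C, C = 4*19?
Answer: -69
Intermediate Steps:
H(t, K) = -7 (H(t, K) = -7 + (0*1)*t = -7 + 0*t = -7 + 0 = -7)
C = 76
a(d) = 38 + 2*d (a(d) = ((-38 + d) + d) + 76 = (-38 + 2*d) + 76 = 38 + 2*d)
a(-50) + H(36, -55) = (38 + 2*(-50)) - 7 = (38 - 100) - 7 = -62 - 7 = -69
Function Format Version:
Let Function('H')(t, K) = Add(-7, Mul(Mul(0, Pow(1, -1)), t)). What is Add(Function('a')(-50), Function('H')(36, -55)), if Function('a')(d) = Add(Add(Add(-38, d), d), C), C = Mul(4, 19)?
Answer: -69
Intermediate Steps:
Function('H')(t, K) = -7 (Function('H')(t, K) = Add(-7, Mul(Mul(0, 1), t)) = Add(-7, Mul(0, t)) = Add(-7, 0) = -7)
C = 76
Function('a')(d) = Add(38, Mul(2, d)) (Function('a')(d) = Add(Add(Add(-38, d), d), 76) = Add(Add(-38, Mul(2, d)), 76) = Add(38, Mul(2, d)))
Add(Function('a')(-50), Function('H')(36, -55)) = Add(Add(38, Mul(2, -50)), -7) = Add(Add(38, -100), -7) = Add(-62, -7) = -69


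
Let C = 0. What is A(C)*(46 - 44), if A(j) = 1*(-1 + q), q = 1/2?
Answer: -1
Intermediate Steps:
q = ½ ≈ 0.50000
A(j) = -½ (A(j) = 1*(-1 + ½) = 1*(-½) = -½)
A(C)*(46 - 44) = -(46 - 44)/2 = -½*2 = -1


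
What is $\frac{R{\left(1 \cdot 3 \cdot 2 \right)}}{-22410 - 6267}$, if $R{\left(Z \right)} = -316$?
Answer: $\frac{4}{363} \approx 0.011019$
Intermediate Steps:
$\frac{R{\left(1 \cdot 3 \cdot 2 \right)}}{-22410 - 6267} = - \frac{316}{-22410 - 6267} = - \frac{316}{-28677} = \left(-316\right) \left(- \frac{1}{28677}\right) = \frac{4}{363}$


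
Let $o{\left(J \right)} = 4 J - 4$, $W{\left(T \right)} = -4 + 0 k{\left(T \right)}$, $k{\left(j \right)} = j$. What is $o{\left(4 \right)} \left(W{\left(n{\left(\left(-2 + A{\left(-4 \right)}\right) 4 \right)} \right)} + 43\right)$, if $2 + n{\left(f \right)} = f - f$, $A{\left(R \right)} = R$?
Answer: $468$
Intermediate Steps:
$n{\left(f \right)} = -2$ ($n{\left(f \right)} = -2 + \left(f - f\right) = -2 + 0 = -2$)
$W{\left(T \right)} = -4$ ($W{\left(T \right)} = -4 + 0 T = -4 + 0 = -4$)
$o{\left(J \right)} = -4 + 4 J$
$o{\left(4 \right)} \left(W{\left(n{\left(\left(-2 + A{\left(-4 \right)}\right) 4 \right)} \right)} + 43\right) = \left(-4 + 4 \cdot 4\right) \left(-4 + 43\right) = \left(-4 + 16\right) 39 = 12 \cdot 39 = 468$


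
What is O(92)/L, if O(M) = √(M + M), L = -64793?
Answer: -2*√46/64793 ≈ -0.00020935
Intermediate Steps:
O(M) = √2*√M (O(M) = √(2*M) = √2*√M)
O(92)/L = (√2*√92)/(-64793) = (√2*(2*√23))*(-1/64793) = (2*√46)*(-1/64793) = -2*√46/64793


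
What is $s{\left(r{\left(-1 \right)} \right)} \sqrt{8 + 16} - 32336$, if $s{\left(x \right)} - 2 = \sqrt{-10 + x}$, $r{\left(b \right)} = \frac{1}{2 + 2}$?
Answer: $-32336 + \sqrt{6} \left(4 + i \sqrt{39}\right) \approx -32326.0 + 15.297 i$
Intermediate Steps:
$r{\left(b \right)} = \frac{1}{4}$
$s{\left(x \right)} = 2 + \sqrt{-10 + x}$
$s{\left(r{\left(-1 \right)} \right)} \sqrt{8 + 16} - 32336 = \left(2 + \sqrt{-10 + \frac{1}{4}}\right) \sqrt{8 + 16} - 32336 = \left(2 + \sqrt{- \frac{39}{4}}\right) \sqrt{24} - 32336 = \left(2 + \frac{i \sqrt{39}}{2}\right) 2 \sqrt{6} - 32336 = 2 \sqrt{6} \left(2 + \frac{i \sqrt{39}}{2}\right) - 32336 = -32336 + 2 \sqrt{6} \left(2 + \frac{i \sqrt{39}}{2}\right)$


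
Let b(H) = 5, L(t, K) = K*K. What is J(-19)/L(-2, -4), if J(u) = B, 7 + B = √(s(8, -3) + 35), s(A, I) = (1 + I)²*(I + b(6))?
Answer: -7/16 + √43/16 ≈ -0.027660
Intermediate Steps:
L(t, K) = K²
s(A, I) = (1 + I)²*(5 + I) (s(A, I) = (1 + I)²*(I + 5) = (1 + I)²*(5 + I))
B = -7 + √43 (B = -7 + √((1 - 3)²*(5 - 3) + 35) = -7 + √((-2)²*2 + 35) = -7 + √(4*2 + 35) = -7 + √(8 + 35) = -7 + √43 ≈ -0.44256)
J(u) = -7 + √43
J(-19)/L(-2, -4) = (-7 + √43)/((-4)²) = (-7 + √43)/16 = (-7 + √43)*(1/16) = -7/16 + √43/16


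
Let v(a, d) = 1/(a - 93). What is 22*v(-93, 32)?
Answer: -11/93 ≈ -0.11828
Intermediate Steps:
v(a, d) = 1/(-93 + a)
22*v(-93, 32) = 22/(-93 - 93) = 22/(-186) = 22*(-1/186) = -11/93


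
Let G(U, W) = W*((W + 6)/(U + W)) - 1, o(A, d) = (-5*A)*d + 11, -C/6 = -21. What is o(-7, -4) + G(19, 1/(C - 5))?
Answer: -36178273/278300 ≈ -130.00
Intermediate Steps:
C = 126 (C = -6*(-21) = 126)
o(A, d) = 11 - 5*A*d (o(A, d) = -5*A*d + 11 = 11 - 5*A*d)
G(U, W) = -1 + W*(6 + W)/(U + W) (G(U, W) = W*((6 + W)/(U + W)) - 1 = W*(6 + W)/(U + W) - 1 = -1 + W*(6 + W)/(U + W))
o(-7, -4) + G(19, 1/(C - 5)) = (11 - 5*(-7)*(-4)) + ((1/(126 - 5))² - 1*19 + 5/(126 - 5))/(19 + 1/(126 - 5)) = (11 - 140) + ((1/121)² - 19 + 5/121)/(19 + 1/121) = -129 + ((1/121)² - 19 + 5*(1/121))/(19 + 1/121) = -129 + (1/14641 - 19 + 5/121)/(2300/121) = -129 + (121/2300)*(-277573/14641) = -129 - 277573/278300 = -36178273/278300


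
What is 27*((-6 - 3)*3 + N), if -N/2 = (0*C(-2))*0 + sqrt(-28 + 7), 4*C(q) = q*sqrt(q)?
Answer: -729 - 54*I*sqrt(21) ≈ -729.0 - 247.46*I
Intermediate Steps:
C(q) = q**(3/2)/4 (C(q) = (q*sqrt(q))/4 = q**(3/2)/4)
N = -2*I*sqrt(21) (N = -2*((0*((-2)**(3/2)/4))*0 + sqrt(-28 + 7)) = -2*((0*((-2*I*sqrt(2))/4))*0 + sqrt(-21)) = -2*((0*(-I*sqrt(2)/2))*0 + I*sqrt(21)) = -2*(0*0 + I*sqrt(21)) = -2*(0 + I*sqrt(21)) = -2*I*sqrt(21) ≈ -9.1651*I)
27*((-6 - 3)*3 + N) = 27*((-6 - 3)*3 - 2*I*sqrt(21)) = 27*(-9*3 - 2*I*sqrt(21)) = 27*(-27 - 2*I*sqrt(21)) = -729 - 54*I*sqrt(21)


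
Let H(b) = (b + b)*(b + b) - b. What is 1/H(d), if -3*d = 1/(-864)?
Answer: -1679616/647 ≈ -2596.0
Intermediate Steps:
d = 1/2592 (d = -⅓/(-864) = -⅓*(-1/864) = 1/2592 ≈ 0.00038580)
H(b) = -b + 4*b² (H(b) = (2*b)*(2*b) - b = 4*b² - b = -b + 4*b²)
1/H(d) = 1/((-1 + 4*(1/2592))/2592) = 1/((-1 + 1/648)/2592) = 1/((1/2592)*(-647/648)) = 1/(-647/1679616) = -1679616/647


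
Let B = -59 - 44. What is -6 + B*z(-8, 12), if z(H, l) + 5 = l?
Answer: -727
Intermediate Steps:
z(H, l) = -5 + l
B = -103
-6 + B*z(-8, 12) = -6 - 103*(-5 + 12) = -6 - 103*7 = -6 - 721 = -727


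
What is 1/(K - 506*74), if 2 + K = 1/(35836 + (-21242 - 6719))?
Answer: -7875/294887249 ≈ -2.6705e-5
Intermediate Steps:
K = -15749/7875 (K = -2 + 1/(35836 + (-21242 - 6719)) = -2 + 1/(35836 - 27961) = -2 + 1/7875 = -15749/7875 ≈ -1.9999)
1/(K - 506*74) = 1/(-15749/7875 - 506*74) = 1/(-15749/7875 - 37444) = 1/(-294887249/7875) = -7875/294887249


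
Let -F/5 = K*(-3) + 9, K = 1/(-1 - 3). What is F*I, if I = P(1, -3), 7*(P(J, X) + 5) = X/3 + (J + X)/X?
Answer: 3445/14 ≈ 246.07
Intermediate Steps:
K = -1/4 (K = 1/(-4) = -1/4 ≈ -0.25000)
P(J, X) = -5 + X/21 + (J + X)/(7*X) (P(J, X) = -5 + (X/3 + (J + X)/X)/7 = -5 + (X/21 + (J + X)/(7*X)) = -5 + X/21 + (J + X)/(7*X))
F = -195/4 (F = -5*(-1/4*(-3) + 9) = -5*(3/4 + 9) = -5*39/4 = -195/4 ≈ -48.750)
I = -106/21 (I = (1/21)*(3*1 - 3*(-102 - 3))/(-3) = (1/21)*(-1/3)*(3 - 3*(-105)) = (1/21)*(-1/3)*(3 + 315) = (1/21)*(-1/3)*318 = -106/21 ≈ -5.0476)
F*I = -195/4*(-106/21) = 3445/14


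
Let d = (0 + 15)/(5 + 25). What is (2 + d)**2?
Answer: 25/4 ≈ 6.2500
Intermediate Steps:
d = 1/2 (d = 15/30 = 15*(1/30) = 1/2 ≈ 0.50000)
(2 + d)**2 = (2 + 1/2)**2 = (5/2)**2 = 25/4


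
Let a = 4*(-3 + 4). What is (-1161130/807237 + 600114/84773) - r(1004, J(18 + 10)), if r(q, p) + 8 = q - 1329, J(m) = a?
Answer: 23173825184461/68431902201 ≈ 338.64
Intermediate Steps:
a = 4 (a = 4*1 = 4)
J(m) = 4
r(q, p) = -1337 + q (r(q, p) = -8 + (q - 1329) = -8 + (-1329 + q) = -1337 + q)
(-1161130/807237 + 600114/84773) - r(1004, J(18 + 10)) = (-1161130/807237 + 600114/84773) - (-1337 + 1004) = (-1161130*1/807237 + 600114*(1/84773)) - 1*(-333) = (-1161130/807237 + 600114/84773) + 333 = 386001751528/68431902201 + 333 = 23173825184461/68431902201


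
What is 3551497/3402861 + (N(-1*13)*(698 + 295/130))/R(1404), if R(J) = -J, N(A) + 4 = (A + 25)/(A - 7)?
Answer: 76785359543/23003340360 ≈ 3.3380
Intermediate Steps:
N(A) = -4 + (25 + A)/(-7 + A) (N(A) = -4 + (A + 25)/(A - 7) = -4 + (25 + A)/(-7 + A))
3551497/3402861 + (N(-1*13)*(698 + 295/130))/R(1404) = 3551497/3402861 + (((53 - (-3)*13)/(-7 - 1*13))*(698 + 295/130))/((-1*1404)) = 3551497*(1/3402861) + (((53 - 3*(-13))/(-7 - 13))*(698 + 295*(1/130)))/(-1404) = 3551497/3402861 + (((53 + 39)/(-20))*(698 + 59/26))*(-1/1404) = 3551497/3402861 + (-1/20*92*(18207/26))*(-1/1404) = 3551497/3402861 - 23/5*18207/26*(-1/1404) = 3551497/3402861 - 418761/130*(-1/1404) = 3551497/3402861 + 46529/20280 = 76785359543/23003340360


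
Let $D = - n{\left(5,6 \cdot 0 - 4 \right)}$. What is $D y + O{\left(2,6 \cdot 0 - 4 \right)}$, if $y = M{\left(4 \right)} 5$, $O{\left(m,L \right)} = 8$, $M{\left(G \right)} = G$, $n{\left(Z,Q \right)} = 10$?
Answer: $-192$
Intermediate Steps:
$D = -10$ ($D = \left(-1\right) 10 = -10$)
$y = 20$ ($y = 4 \cdot 5 = 20$)
$D y + O{\left(2,6 \cdot 0 - 4 \right)} = \left(-10\right) 20 + 8 = -200 + 8 = -192$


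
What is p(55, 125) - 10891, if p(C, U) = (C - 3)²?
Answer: -8187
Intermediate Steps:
p(C, U) = (-3 + C)²
p(55, 125) - 10891 = (-3 + 55)² - 10891 = 52² - 10891 = 2704 - 10891 = -8187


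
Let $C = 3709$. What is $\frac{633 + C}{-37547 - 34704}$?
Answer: $- \frac{4342}{72251} \approx -0.060096$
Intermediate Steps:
$\frac{633 + C}{-37547 - 34704} = \frac{633 + 3709}{-37547 - 34704} = \frac{4342}{-72251} = 4342 \left(- \frac{1}{72251}\right) = - \frac{4342}{72251}$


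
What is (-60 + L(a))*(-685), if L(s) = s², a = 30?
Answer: -575400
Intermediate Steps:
(-60 + L(a))*(-685) = (-60 + 30²)*(-685) = (-60 + 900)*(-685) = 840*(-685) = -575400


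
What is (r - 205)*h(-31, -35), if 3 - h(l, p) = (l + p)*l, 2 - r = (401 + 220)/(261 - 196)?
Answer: 28226088/65 ≈ 4.3425e+5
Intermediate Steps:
r = -491/65 (r = 2 - (401 + 220)/(261 - 196) = 2 - 621/65 = -491/65 ≈ -7.5538)
h(l, p) = 3 - l*(l + p) (h(l, p) = 3 - (l + p)*l = 3 - l*(l + p))
(r - 205)*h(-31, -35) = (-491/65 - 205)*(3 - 1*(-31)² - 1*(-31)*(-35)) = -13816*(3 - 1*961 - 1085)/65 = -13816*(3 - 961 - 1085)/65 = -13816/65*(-2043) = 28226088/65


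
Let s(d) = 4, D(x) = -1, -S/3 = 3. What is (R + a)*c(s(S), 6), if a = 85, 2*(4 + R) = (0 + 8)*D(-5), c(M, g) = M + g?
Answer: 770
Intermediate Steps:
S = -9 (S = -3*3 = -9)
R = -8 (R = -4 + ((0 + 8)*(-1))/2 = -4 + (8*(-1))/2 = -4 + (½)*(-8) = -4 - 4 = -8)
(R + a)*c(s(S), 6) = (-8 + 85)*(4 + 6) = 77*10 = 770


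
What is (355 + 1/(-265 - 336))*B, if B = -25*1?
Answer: -5333850/601 ≈ -8875.0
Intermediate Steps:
B = -25
(355 + 1/(-265 - 336))*B = (355 + 1/(-265 - 336))*(-25) = (355 + 1/(-601))*(-25) = (355 - 1/601)*(-25) = (213354/601)*(-25) = -5333850/601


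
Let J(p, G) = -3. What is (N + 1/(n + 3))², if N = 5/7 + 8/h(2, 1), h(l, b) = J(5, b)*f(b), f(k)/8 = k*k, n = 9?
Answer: 169/784 ≈ 0.21556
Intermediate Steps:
f(k) = 8*k² (f(k) = 8*(k*k) = 8*k²)
h(l, b) = -24*b²
N = 8/21 (N = 5/7 + 8/((-24*1²)) = 5*(⅐) + 8/((-24*1)) = 5/7 + 8/(-24) = 5/7 + 8*(-1/24) = 5/7 - ⅓ = 8/21 ≈ 0.38095)
(N + 1/(n + 3))² = (8/21 + 1/(9 + 3))² = (8/21 + 1/12)² = (13/28)² = 169/784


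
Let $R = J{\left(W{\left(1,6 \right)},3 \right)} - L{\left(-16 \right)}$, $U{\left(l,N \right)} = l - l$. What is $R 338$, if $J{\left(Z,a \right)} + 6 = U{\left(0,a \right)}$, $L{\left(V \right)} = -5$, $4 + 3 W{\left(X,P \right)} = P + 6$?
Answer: $-338$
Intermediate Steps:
$W{\left(X,P \right)} = \frac{2}{3} + \frac{P}{3}$ ($W{\left(X,P \right)} = - \frac{4}{3} + \frac{P + 6}{3} = - \frac{4}{3} + \frac{6 + P}{3} = - \frac{4}{3} + \left(2 + \frac{P}{3}\right) = \frac{2}{3} + \frac{P}{3}$)
$U{\left(l,N \right)} = 0$
$J{\left(Z,a \right)} = -6$ ($J{\left(Z,a \right)} = -6 + 0 = -6$)
$R = -1$ ($R = -6 - -5 = -6 + 5 = -1$)
$R 338 = \left(-1\right) 338 = -338$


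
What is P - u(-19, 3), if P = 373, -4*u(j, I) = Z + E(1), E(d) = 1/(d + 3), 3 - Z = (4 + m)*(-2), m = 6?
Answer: 6061/16 ≈ 378.81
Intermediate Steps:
Z = 23 (Z = 3 - (4 + 6)*(-2) = 3 - 10*(-2) = 3 - 1*(-20) = 3 + 20 = 23)
E(d) = 1/(3 + d)
u(j, I) = -93/16 (u(j, I) = -(23 + 1/(3 + 1))/4 = -(23 + 1/4)/4 = -(23 + ¼)/4 = -¼*93/4 = -93/16)
P - u(-19, 3) = 373 - 1*(-93/16) = 373 + 93/16 = 6061/16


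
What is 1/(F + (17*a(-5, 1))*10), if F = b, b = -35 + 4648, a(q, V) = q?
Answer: 1/3763 ≈ 0.00026575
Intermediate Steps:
b = 4613
F = 4613
1/(F + (17*a(-5, 1))*10) = 1/(4613 + (17*(-5))*10) = 1/(4613 - 85*10) = 1/(4613 - 850) = 1/3763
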